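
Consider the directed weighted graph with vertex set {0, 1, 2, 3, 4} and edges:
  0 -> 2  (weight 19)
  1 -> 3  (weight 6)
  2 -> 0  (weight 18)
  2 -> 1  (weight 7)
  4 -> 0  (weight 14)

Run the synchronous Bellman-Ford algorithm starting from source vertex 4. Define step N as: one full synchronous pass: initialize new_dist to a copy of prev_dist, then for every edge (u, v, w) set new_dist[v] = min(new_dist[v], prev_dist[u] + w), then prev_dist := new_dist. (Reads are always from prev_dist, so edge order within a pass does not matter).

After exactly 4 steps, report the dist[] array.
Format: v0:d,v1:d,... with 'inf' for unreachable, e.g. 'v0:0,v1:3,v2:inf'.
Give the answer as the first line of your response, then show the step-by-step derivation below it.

v0:14,v1:40,v2:33,v3:46,v4:0

step 1: dist = v0:14,v1:inf,v2:inf,v3:inf,v4:0
step 2: dist = v0:14,v1:inf,v2:33,v3:inf,v4:0
step 3: dist = v0:14,v1:40,v2:33,v3:inf,v4:0
step 4: dist = v0:14,v1:40,v2:33,v3:46,v4:0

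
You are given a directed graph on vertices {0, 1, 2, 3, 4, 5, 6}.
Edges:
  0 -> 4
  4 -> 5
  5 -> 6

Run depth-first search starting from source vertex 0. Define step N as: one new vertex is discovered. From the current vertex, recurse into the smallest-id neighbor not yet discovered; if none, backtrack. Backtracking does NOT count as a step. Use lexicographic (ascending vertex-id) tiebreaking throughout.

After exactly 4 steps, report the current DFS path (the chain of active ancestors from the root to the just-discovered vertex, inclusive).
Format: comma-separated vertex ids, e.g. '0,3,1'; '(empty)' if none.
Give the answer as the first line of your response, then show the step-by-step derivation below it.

0,4,5,6

step 1: discover 0; path=0; order=0
step 2: discover 4; path=0>4; order=0,4
step 3: discover 5; path=0>4>5; order=0,4,5
step 4: discover 6; path=0>4>5>6; order=0,4,5,6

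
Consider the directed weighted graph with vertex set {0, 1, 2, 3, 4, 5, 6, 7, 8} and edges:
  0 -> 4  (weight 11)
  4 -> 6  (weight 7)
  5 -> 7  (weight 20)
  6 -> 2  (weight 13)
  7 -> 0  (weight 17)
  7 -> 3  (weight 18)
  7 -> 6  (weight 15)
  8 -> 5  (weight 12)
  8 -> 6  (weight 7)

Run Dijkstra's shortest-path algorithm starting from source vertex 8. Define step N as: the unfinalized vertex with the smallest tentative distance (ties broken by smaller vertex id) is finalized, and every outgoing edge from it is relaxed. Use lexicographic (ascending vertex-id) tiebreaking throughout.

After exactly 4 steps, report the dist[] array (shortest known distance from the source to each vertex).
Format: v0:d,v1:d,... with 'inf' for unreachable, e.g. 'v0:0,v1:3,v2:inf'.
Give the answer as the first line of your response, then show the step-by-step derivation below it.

v0:inf,v1:inf,v2:20,v3:inf,v4:inf,v5:12,v6:7,v7:32,v8:0

step 1: dist = v0:inf,v1:inf,v2:inf,v3:inf,v4:inf,v5:12,v6:7,v7:inf,v8:0
step 2: dist = v0:inf,v1:inf,v2:20,v3:inf,v4:inf,v5:12,v6:7,v7:inf,v8:0
step 3: dist = v0:inf,v1:inf,v2:20,v3:inf,v4:inf,v5:12,v6:7,v7:32,v8:0
step 4: dist = v0:inf,v1:inf,v2:20,v3:inf,v4:inf,v5:12,v6:7,v7:32,v8:0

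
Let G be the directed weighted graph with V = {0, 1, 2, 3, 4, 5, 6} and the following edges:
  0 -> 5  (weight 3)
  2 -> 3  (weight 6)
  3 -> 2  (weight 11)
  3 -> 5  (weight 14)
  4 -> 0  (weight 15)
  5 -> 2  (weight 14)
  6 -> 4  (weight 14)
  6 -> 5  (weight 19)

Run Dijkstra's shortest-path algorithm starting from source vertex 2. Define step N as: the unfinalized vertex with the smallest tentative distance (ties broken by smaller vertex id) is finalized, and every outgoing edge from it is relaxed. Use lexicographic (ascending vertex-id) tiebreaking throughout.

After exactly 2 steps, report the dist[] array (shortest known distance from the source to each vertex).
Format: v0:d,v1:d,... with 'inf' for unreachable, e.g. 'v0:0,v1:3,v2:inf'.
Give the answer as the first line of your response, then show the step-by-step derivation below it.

v0:inf,v1:inf,v2:0,v3:6,v4:inf,v5:20,v6:inf

step 1: dist = v0:inf,v1:inf,v2:0,v3:6,v4:inf,v5:inf,v6:inf
step 2: dist = v0:inf,v1:inf,v2:0,v3:6,v4:inf,v5:20,v6:inf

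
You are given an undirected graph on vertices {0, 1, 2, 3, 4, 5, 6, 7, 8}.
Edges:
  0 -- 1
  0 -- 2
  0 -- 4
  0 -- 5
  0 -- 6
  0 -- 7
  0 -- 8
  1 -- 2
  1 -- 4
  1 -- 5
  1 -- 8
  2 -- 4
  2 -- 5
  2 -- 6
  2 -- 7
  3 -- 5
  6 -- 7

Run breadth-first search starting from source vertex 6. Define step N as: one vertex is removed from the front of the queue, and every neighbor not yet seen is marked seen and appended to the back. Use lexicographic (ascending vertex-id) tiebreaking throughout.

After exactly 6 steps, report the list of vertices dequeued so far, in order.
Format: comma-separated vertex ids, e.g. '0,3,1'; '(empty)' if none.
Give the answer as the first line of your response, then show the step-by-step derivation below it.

6,0,2,7,1,4

step 1: dequeue 6; queue=[0,2,7]; order=6
step 2: dequeue 0; queue=[2,7,1,4,5,8]; order=6,0
step 3: dequeue 2; queue=[7,1,4,5,8]; order=6,0,2
step 4: dequeue 7; queue=[1,4,5,8]; order=6,0,2,7
step 5: dequeue 1; queue=[4,5,8]; order=6,0,2,7,1
step 6: dequeue 4; queue=[5,8]; order=6,0,2,7,1,4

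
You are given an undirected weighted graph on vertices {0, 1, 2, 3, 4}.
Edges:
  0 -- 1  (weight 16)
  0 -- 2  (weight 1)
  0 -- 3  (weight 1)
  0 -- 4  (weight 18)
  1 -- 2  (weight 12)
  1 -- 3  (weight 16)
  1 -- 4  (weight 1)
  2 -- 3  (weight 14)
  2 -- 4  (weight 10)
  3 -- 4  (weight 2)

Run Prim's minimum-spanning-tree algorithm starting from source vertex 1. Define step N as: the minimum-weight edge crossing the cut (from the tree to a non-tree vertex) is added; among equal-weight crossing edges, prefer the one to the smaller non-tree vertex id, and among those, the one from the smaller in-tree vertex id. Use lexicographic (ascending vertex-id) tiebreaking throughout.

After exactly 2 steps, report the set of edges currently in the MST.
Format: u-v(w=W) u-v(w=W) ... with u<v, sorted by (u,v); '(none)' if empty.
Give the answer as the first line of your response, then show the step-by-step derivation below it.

1-4(w=1) 3-4(w=2)

step 1: add edge 1-4 (w=1); MST = {1-4(w=1)}
step 2: add edge 3-4 (w=2); MST = {1-4(w=1) 3-4(w=2)}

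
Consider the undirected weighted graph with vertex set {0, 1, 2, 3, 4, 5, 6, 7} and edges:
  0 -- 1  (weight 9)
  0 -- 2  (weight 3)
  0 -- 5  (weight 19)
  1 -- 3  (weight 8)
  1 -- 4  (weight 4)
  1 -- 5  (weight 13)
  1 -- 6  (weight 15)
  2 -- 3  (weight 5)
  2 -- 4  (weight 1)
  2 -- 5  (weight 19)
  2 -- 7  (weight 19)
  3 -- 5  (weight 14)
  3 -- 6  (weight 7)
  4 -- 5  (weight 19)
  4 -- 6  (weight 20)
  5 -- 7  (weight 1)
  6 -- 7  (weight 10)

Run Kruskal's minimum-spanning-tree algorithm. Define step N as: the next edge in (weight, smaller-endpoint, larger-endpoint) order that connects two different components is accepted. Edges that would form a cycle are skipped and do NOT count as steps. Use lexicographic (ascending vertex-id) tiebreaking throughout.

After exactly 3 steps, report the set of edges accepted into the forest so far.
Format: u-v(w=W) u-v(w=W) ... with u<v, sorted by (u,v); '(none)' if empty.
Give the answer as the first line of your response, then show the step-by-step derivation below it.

0-2(w=3) 2-4(w=1) 5-7(w=1)

step 1: add edge 2-4 (w=1); MST = {2-4(w=1)}
step 2: add edge 5-7 (w=1); MST = {2-4(w=1) 5-7(w=1)}
step 3: add edge 0-2 (w=3); MST = {0-2(w=3) 2-4(w=1) 5-7(w=1)}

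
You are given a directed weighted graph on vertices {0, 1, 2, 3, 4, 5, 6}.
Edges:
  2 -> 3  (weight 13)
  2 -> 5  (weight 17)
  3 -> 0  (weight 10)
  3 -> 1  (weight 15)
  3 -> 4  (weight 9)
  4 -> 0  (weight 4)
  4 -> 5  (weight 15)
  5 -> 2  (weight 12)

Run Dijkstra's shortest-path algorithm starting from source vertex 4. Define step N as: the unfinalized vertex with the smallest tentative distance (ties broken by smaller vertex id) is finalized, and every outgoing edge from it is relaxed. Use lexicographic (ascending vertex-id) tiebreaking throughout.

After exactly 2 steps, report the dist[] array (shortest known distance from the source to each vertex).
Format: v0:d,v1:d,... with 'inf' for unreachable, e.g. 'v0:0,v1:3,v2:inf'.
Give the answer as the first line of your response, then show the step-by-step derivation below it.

v0:4,v1:inf,v2:inf,v3:inf,v4:0,v5:15,v6:inf

step 1: dist = v0:4,v1:inf,v2:inf,v3:inf,v4:0,v5:15,v6:inf
step 2: dist = v0:4,v1:inf,v2:inf,v3:inf,v4:0,v5:15,v6:inf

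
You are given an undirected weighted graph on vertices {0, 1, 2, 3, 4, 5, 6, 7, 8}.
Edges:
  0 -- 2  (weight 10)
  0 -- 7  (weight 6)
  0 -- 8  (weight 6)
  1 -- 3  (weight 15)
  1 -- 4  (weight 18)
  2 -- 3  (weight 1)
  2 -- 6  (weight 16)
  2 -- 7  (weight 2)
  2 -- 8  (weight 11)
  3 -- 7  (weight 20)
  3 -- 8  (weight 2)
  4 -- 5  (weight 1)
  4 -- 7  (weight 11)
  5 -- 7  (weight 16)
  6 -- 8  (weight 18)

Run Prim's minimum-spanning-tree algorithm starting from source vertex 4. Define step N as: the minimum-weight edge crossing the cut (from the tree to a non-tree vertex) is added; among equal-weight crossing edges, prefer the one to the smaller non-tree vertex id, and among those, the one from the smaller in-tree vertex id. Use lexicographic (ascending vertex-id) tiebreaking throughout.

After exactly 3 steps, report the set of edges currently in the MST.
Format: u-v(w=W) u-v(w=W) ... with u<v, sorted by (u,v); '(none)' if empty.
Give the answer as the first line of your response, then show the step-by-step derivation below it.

2-7(w=2) 4-5(w=1) 4-7(w=11)

step 1: add edge 4-5 (w=1); MST = {4-5(w=1)}
step 2: add edge 4-7 (w=11); MST = {4-5(w=1) 4-7(w=11)}
step 3: add edge 2-7 (w=2); MST = {2-7(w=2) 4-5(w=1) 4-7(w=11)}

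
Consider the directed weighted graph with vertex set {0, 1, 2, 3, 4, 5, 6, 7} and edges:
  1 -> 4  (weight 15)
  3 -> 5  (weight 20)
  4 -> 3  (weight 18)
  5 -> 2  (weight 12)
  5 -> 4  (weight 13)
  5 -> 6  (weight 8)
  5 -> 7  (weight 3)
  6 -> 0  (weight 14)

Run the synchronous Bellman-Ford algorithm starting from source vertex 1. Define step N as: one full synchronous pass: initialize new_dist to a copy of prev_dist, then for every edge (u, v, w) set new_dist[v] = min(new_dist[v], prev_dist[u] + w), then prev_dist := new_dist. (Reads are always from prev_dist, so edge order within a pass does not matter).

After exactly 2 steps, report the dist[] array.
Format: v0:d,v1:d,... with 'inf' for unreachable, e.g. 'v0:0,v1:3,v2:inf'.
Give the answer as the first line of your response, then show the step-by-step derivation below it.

v0:inf,v1:0,v2:inf,v3:33,v4:15,v5:inf,v6:inf,v7:inf

step 1: dist = v0:inf,v1:0,v2:inf,v3:inf,v4:15,v5:inf,v6:inf,v7:inf
step 2: dist = v0:inf,v1:0,v2:inf,v3:33,v4:15,v5:inf,v6:inf,v7:inf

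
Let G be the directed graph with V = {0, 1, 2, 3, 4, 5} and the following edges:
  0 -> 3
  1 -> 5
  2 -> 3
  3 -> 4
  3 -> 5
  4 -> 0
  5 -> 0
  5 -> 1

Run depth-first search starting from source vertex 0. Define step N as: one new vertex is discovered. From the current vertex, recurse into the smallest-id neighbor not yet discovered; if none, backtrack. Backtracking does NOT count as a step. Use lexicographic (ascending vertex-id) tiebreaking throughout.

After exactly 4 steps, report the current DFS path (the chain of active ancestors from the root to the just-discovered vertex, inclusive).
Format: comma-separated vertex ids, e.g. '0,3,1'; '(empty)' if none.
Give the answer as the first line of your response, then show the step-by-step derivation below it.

0,3,5

step 1: discover 0; path=0; order=0
step 2: discover 3; path=0>3; order=0,3
step 3: discover 4; path=0>3>4; order=0,3,4
step 4: discover 5; path=0>3>5; order=0,3,4,5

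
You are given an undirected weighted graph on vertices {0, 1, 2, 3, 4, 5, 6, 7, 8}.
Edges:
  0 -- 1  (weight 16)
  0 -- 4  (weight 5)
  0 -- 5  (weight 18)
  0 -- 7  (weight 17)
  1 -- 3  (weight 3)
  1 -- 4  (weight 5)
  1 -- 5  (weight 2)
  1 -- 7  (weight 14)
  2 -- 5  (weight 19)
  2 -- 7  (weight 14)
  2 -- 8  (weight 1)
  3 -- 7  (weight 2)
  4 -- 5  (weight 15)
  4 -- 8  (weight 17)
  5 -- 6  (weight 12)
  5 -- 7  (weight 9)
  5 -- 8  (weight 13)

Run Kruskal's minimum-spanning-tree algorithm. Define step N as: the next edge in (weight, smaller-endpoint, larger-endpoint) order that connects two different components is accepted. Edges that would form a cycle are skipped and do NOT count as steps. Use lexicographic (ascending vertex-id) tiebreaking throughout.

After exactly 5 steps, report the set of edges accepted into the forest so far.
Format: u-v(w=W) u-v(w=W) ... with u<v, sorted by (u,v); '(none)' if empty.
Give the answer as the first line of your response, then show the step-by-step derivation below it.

0-4(w=5) 1-3(w=3) 1-5(w=2) 2-8(w=1) 3-7(w=2)

step 1: add edge 2-8 (w=1); MST = {2-8(w=1)}
step 2: add edge 1-5 (w=2); MST = {1-5(w=2) 2-8(w=1)}
step 3: add edge 3-7 (w=2); MST = {1-5(w=2) 2-8(w=1) 3-7(w=2)}
step 4: add edge 1-3 (w=3); MST = {1-3(w=3) 1-5(w=2) 2-8(w=1) 3-7(w=2)}
step 5: add edge 0-4 (w=5); MST = {0-4(w=5) 1-3(w=3) 1-5(w=2) 2-8(w=1) 3-7(w=2)}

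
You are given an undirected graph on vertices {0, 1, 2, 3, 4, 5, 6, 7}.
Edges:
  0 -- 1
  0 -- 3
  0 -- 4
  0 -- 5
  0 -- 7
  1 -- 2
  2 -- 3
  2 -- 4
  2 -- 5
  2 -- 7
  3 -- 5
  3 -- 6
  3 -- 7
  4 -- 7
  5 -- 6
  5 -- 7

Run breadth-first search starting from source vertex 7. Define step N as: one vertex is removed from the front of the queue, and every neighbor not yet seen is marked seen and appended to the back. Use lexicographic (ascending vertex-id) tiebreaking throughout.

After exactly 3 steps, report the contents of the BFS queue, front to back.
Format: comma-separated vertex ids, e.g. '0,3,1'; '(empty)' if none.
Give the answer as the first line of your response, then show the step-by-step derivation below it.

3,4,5,1

step 1: dequeue 7; queue=[0,2,3,4,5]; order=7
step 2: dequeue 0; queue=[2,3,4,5,1]; order=7,0
step 3: dequeue 2; queue=[3,4,5,1]; order=7,0,2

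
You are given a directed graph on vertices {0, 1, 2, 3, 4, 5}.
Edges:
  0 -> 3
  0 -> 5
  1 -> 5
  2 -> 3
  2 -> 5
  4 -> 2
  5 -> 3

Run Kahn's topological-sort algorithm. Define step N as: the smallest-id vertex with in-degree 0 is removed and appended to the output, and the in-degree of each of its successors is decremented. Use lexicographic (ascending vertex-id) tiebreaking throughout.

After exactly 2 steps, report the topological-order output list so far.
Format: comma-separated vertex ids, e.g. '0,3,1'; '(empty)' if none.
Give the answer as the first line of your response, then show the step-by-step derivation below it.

0,1

step 1: output 0; order=[0]; indeg=(0,0,1,2,0,2)
step 2: output 1; order=[0,1]; indeg=(0,0,1,2,0,1)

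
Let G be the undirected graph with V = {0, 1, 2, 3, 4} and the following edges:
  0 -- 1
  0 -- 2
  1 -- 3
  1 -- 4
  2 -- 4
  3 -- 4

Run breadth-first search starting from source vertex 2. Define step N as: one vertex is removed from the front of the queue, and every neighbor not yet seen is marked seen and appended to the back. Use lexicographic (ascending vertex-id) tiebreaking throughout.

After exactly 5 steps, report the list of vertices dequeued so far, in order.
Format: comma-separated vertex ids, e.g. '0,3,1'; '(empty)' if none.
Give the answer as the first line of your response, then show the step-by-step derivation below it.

2,0,4,1,3

step 1: dequeue 2; queue=[0,4]; order=2
step 2: dequeue 0; queue=[4,1]; order=2,0
step 3: dequeue 4; queue=[1,3]; order=2,0,4
step 4: dequeue 1; queue=[3]; order=2,0,4,1
step 5: dequeue 3; queue=[(empty)]; order=2,0,4,1,3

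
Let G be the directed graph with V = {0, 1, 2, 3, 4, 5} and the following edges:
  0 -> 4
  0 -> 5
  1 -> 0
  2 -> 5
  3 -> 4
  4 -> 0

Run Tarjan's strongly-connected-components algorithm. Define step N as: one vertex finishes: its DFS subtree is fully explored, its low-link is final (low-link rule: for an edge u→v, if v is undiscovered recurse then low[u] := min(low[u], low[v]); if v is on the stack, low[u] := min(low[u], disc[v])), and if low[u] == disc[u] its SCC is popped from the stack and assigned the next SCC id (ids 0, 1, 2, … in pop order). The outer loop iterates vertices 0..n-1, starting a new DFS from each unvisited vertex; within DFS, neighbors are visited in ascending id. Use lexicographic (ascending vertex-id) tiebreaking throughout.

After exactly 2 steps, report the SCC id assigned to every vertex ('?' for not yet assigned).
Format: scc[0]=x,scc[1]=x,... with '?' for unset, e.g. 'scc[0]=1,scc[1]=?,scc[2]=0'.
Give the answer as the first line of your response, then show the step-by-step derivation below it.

scc[0]=?,scc[1]=?,scc[2]=?,scc[3]=?,scc[4]=?,scc[5]=0

step 1: low=(low[0]=0,low[1]=?,low[2]=?,low[3]=?,low[4]=0,low[5]=?); scc=(scc[0]=?,scc[1]=?,scc[2]=?,scc[3]=?,scc[4]=?,scc[5]=?)
step 2: low=(low[0]=0,low[1]=?,low[2]=?,low[3]=?,low[4]=0,low[5]=2); scc=(scc[0]=?,scc[1]=?,scc[2]=?,scc[3]=?,scc[4]=?,scc[5]=0)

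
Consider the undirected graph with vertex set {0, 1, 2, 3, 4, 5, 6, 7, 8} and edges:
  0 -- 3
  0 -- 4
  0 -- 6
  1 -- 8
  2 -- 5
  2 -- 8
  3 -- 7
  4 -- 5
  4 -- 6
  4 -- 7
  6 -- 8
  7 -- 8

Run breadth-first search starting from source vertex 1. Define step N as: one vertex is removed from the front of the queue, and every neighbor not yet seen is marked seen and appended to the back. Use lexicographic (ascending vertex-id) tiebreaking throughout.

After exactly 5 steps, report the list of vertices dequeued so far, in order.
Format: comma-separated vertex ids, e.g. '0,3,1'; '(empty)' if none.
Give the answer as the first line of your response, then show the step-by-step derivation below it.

1,8,2,6,7

step 1: dequeue 1; queue=[8]; order=1
step 2: dequeue 8; queue=[2,6,7]; order=1,8
step 3: dequeue 2; queue=[6,7,5]; order=1,8,2
step 4: dequeue 6; queue=[7,5,0,4]; order=1,8,2,6
step 5: dequeue 7; queue=[5,0,4,3]; order=1,8,2,6,7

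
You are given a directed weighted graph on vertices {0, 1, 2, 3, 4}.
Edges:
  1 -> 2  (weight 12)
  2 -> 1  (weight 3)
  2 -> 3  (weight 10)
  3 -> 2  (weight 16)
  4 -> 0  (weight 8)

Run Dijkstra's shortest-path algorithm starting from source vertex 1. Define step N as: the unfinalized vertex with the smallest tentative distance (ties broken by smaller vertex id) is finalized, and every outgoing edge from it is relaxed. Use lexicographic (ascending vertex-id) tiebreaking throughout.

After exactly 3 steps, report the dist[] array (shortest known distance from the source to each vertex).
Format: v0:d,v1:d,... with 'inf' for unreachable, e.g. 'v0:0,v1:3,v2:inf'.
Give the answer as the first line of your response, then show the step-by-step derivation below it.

v0:inf,v1:0,v2:12,v3:22,v4:inf

step 1: dist = v0:inf,v1:0,v2:12,v3:inf,v4:inf
step 2: dist = v0:inf,v1:0,v2:12,v3:22,v4:inf
step 3: dist = v0:inf,v1:0,v2:12,v3:22,v4:inf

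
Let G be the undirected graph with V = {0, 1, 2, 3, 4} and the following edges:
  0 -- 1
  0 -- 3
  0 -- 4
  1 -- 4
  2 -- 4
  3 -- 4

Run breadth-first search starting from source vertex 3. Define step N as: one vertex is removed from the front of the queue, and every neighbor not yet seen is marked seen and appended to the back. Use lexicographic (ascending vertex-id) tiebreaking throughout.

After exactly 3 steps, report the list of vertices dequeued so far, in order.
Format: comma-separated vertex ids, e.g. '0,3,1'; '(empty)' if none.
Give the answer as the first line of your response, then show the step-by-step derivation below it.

3,0,4

step 1: dequeue 3; queue=[0,4]; order=3
step 2: dequeue 0; queue=[4,1]; order=3,0
step 3: dequeue 4; queue=[1,2]; order=3,0,4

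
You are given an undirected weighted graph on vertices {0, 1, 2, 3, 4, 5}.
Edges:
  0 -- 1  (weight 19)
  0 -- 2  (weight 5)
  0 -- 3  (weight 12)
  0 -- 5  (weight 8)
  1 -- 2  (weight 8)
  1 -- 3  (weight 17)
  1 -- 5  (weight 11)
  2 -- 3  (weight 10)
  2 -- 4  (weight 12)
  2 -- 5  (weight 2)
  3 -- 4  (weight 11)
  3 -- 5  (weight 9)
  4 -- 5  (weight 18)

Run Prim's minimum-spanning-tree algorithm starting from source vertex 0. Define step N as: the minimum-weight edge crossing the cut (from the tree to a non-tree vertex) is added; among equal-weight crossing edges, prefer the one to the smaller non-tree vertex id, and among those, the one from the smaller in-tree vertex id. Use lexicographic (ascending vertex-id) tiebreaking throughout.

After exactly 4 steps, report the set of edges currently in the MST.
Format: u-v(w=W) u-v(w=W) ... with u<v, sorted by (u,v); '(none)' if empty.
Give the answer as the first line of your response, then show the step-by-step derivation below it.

0-2(w=5) 1-2(w=8) 2-5(w=2) 3-5(w=9)

step 1: add edge 0-2 (w=5); MST = {0-2(w=5)}
step 2: add edge 2-5 (w=2); MST = {0-2(w=5) 2-5(w=2)}
step 3: add edge 1-2 (w=8); MST = {0-2(w=5) 1-2(w=8) 2-5(w=2)}
step 4: add edge 3-5 (w=9); MST = {0-2(w=5) 1-2(w=8) 2-5(w=2) 3-5(w=9)}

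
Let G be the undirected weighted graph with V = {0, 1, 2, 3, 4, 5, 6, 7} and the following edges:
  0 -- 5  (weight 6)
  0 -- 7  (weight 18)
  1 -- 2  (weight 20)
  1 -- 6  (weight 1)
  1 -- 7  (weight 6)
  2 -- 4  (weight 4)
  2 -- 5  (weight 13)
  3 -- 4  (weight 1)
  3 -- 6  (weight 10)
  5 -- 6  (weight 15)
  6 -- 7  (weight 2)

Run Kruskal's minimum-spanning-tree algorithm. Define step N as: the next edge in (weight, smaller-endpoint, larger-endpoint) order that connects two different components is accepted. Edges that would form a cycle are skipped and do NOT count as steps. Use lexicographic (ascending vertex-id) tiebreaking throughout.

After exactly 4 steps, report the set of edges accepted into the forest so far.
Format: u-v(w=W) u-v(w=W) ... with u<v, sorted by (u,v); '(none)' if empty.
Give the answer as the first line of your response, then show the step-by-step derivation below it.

1-6(w=1) 2-4(w=4) 3-4(w=1) 6-7(w=2)

step 1: add edge 1-6 (w=1); MST = {1-6(w=1)}
step 2: add edge 3-4 (w=1); MST = {1-6(w=1) 3-4(w=1)}
step 3: add edge 6-7 (w=2); MST = {1-6(w=1) 3-4(w=1) 6-7(w=2)}
step 4: add edge 2-4 (w=4); MST = {1-6(w=1) 2-4(w=4) 3-4(w=1) 6-7(w=2)}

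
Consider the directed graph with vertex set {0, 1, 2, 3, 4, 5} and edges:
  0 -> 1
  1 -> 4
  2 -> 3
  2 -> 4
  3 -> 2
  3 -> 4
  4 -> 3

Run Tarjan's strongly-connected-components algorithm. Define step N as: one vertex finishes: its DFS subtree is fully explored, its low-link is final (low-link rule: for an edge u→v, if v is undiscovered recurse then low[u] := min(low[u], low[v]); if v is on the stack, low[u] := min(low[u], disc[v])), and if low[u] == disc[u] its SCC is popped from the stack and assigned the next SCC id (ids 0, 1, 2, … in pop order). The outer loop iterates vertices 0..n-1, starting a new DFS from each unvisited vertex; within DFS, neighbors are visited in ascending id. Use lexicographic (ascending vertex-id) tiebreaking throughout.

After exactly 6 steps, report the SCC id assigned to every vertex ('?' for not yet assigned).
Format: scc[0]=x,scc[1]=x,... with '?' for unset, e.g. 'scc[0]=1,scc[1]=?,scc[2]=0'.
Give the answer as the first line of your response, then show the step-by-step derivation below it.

scc[0]=2,scc[1]=1,scc[2]=0,scc[3]=0,scc[4]=0,scc[5]=3

step 1: low=(low[0]=0,low[1]=1,low[2]=2,low[3]=3,low[4]=2,low[5]=?); scc=(scc[0]=?,scc[1]=?,scc[2]=?,scc[3]=?,scc[4]=?,scc[5]=?)
step 2: low=(low[0]=0,low[1]=1,low[2]=2,low[3]=2,low[4]=2,low[5]=?); scc=(scc[0]=?,scc[1]=?,scc[2]=?,scc[3]=?,scc[4]=?,scc[5]=?)
step 3: low=(low[0]=0,low[1]=1,low[2]=2,low[3]=2,low[4]=2,low[5]=?); scc=(scc[0]=?,scc[1]=?,scc[2]=0,scc[3]=0,scc[4]=0,scc[5]=?)
step 4: low=(low[0]=0,low[1]=1,low[2]=2,low[3]=2,low[4]=2,low[5]=?); scc=(scc[0]=?,scc[1]=1,scc[2]=0,scc[3]=0,scc[4]=0,scc[5]=?)
step 5: low=(low[0]=0,low[1]=1,low[2]=2,low[3]=2,low[4]=2,low[5]=?); scc=(scc[0]=2,scc[1]=1,scc[2]=0,scc[3]=0,scc[4]=0,scc[5]=?)
step 6: low=(low[0]=0,low[1]=1,low[2]=2,low[3]=2,low[4]=2,low[5]=5); scc=(scc[0]=2,scc[1]=1,scc[2]=0,scc[3]=0,scc[4]=0,scc[5]=3)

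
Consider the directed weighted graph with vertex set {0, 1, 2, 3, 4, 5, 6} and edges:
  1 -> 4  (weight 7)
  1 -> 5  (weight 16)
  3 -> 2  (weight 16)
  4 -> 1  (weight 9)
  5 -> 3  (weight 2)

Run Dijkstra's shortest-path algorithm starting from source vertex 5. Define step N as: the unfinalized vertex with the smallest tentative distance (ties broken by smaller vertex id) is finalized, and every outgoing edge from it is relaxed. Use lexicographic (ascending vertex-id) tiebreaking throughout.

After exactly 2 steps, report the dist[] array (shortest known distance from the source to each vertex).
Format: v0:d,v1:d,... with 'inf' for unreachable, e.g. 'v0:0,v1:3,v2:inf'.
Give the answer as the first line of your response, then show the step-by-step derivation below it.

v0:inf,v1:inf,v2:18,v3:2,v4:inf,v5:0,v6:inf

step 1: dist = v0:inf,v1:inf,v2:inf,v3:2,v4:inf,v5:0,v6:inf
step 2: dist = v0:inf,v1:inf,v2:18,v3:2,v4:inf,v5:0,v6:inf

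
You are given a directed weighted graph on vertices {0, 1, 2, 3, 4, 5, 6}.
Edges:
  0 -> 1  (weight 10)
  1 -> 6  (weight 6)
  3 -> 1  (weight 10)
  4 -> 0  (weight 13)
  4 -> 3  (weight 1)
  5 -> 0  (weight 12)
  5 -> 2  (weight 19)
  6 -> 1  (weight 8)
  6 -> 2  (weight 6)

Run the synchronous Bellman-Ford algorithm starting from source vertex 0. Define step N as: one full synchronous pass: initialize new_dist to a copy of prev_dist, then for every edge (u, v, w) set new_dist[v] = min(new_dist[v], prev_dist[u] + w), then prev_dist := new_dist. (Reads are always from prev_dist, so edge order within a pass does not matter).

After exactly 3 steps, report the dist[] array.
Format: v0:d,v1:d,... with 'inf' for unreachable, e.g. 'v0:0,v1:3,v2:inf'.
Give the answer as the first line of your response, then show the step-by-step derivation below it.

v0:0,v1:10,v2:22,v3:inf,v4:inf,v5:inf,v6:16

step 1: dist = v0:0,v1:10,v2:inf,v3:inf,v4:inf,v5:inf,v6:inf
step 2: dist = v0:0,v1:10,v2:inf,v3:inf,v4:inf,v5:inf,v6:16
step 3: dist = v0:0,v1:10,v2:22,v3:inf,v4:inf,v5:inf,v6:16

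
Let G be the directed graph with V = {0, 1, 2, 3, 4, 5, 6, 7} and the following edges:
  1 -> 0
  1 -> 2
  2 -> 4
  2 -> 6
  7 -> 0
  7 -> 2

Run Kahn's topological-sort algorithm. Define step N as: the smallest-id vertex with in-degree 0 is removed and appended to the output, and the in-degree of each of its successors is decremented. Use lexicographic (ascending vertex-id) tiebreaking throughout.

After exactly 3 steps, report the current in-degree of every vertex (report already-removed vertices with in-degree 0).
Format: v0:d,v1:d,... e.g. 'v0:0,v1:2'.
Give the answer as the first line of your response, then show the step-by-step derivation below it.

v0:1,v1:0,v2:1,v3:0,v4:1,v5:0,v6:1,v7:0

step 1: output 1; order=[1]; indeg=(1,0,1,0,1,0,1,0)
step 2: output 3; order=[1,3]; indeg=(1,0,1,0,1,0,1,0)
step 3: output 5; order=[1,3,5]; indeg=(1,0,1,0,1,0,1,0)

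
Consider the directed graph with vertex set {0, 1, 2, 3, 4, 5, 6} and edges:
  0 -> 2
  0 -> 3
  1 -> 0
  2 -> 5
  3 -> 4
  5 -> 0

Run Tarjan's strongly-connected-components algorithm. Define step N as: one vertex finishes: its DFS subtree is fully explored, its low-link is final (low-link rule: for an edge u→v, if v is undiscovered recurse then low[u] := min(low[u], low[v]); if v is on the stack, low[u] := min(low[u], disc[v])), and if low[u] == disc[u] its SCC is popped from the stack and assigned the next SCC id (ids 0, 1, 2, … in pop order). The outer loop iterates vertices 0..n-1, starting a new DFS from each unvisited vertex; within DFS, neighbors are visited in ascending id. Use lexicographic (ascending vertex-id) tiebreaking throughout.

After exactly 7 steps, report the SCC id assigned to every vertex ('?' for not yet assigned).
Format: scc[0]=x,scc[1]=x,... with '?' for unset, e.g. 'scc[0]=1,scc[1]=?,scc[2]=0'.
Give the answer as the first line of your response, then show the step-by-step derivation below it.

scc[0]=2,scc[1]=3,scc[2]=2,scc[3]=1,scc[4]=0,scc[5]=2,scc[6]=4

step 1: low=(low[0]=0,low[1]=?,low[2]=1,low[3]=?,low[4]=?,low[5]=0,low[6]=?); scc=(scc[0]=?,scc[1]=?,scc[2]=?,scc[3]=?,scc[4]=?,scc[5]=?,scc[6]=?)
step 2: low=(low[0]=0,low[1]=?,low[2]=0,low[3]=?,low[4]=?,low[5]=0,low[6]=?); scc=(scc[0]=?,scc[1]=?,scc[2]=?,scc[3]=?,scc[4]=?,scc[5]=?,scc[6]=?)
step 3: low=(low[0]=0,low[1]=?,low[2]=0,low[3]=3,low[4]=4,low[5]=0,low[6]=?); scc=(scc[0]=?,scc[1]=?,scc[2]=?,scc[3]=?,scc[4]=0,scc[5]=?,scc[6]=?)
step 4: low=(low[0]=0,low[1]=?,low[2]=0,low[3]=3,low[4]=4,low[5]=0,low[6]=?); scc=(scc[0]=?,scc[1]=?,scc[2]=?,scc[3]=1,scc[4]=0,scc[5]=?,scc[6]=?)
step 5: low=(low[0]=0,low[1]=?,low[2]=0,low[3]=3,low[4]=4,low[5]=0,low[6]=?); scc=(scc[0]=2,scc[1]=?,scc[2]=2,scc[3]=1,scc[4]=0,scc[5]=2,scc[6]=?)
step 6: low=(low[0]=0,low[1]=5,low[2]=0,low[3]=3,low[4]=4,low[5]=0,low[6]=?); scc=(scc[0]=2,scc[1]=3,scc[2]=2,scc[3]=1,scc[4]=0,scc[5]=2,scc[6]=?)
step 7: low=(low[0]=0,low[1]=5,low[2]=0,low[3]=3,low[4]=4,low[5]=0,low[6]=6); scc=(scc[0]=2,scc[1]=3,scc[2]=2,scc[3]=1,scc[4]=0,scc[5]=2,scc[6]=4)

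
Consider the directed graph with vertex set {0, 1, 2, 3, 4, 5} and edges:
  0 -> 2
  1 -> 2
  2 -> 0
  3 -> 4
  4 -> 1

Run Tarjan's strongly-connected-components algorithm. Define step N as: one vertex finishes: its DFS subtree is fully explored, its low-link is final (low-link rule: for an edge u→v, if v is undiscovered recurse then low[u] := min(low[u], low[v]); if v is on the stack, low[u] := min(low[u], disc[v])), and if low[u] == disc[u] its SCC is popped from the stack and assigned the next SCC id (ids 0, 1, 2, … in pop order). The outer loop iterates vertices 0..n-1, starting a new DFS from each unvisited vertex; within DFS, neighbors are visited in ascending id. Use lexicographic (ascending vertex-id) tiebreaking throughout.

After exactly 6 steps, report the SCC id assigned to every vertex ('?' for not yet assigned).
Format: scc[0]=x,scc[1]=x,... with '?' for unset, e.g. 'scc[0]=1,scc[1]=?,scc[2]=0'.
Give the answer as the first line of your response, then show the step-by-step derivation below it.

scc[0]=0,scc[1]=1,scc[2]=0,scc[3]=3,scc[4]=2,scc[5]=4

step 1: low=(low[0]=0,low[1]=?,low[2]=0,low[3]=?,low[4]=?,low[5]=?); scc=(scc[0]=?,scc[1]=?,scc[2]=?,scc[3]=?,scc[4]=?,scc[5]=?)
step 2: low=(low[0]=0,low[1]=?,low[2]=0,low[3]=?,low[4]=?,low[5]=?); scc=(scc[0]=0,scc[1]=?,scc[2]=0,scc[3]=?,scc[4]=?,scc[5]=?)
step 3: low=(low[0]=0,low[1]=2,low[2]=0,low[3]=?,low[4]=?,low[5]=?); scc=(scc[0]=0,scc[1]=1,scc[2]=0,scc[3]=?,scc[4]=?,scc[5]=?)
step 4: low=(low[0]=0,low[1]=2,low[2]=0,low[3]=3,low[4]=4,low[5]=?); scc=(scc[0]=0,scc[1]=1,scc[2]=0,scc[3]=?,scc[4]=2,scc[5]=?)
step 5: low=(low[0]=0,low[1]=2,low[2]=0,low[3]=3,low[4]=4,low[5]=?); scc=(scc[0]=0,scc[1]=1,scc[2]=0,scc[3]=3,scc[4]=2,scc[5]=?)
step 6: low=(low[0]=0,low[1]=2,low[2]=0,low[3]=3,low[4]=4,low[5]=5); scc=(scc[0]=0,scc[1]=1,scc[2]=0,scc[3]=3,scc[4]=2,scc[5]=4)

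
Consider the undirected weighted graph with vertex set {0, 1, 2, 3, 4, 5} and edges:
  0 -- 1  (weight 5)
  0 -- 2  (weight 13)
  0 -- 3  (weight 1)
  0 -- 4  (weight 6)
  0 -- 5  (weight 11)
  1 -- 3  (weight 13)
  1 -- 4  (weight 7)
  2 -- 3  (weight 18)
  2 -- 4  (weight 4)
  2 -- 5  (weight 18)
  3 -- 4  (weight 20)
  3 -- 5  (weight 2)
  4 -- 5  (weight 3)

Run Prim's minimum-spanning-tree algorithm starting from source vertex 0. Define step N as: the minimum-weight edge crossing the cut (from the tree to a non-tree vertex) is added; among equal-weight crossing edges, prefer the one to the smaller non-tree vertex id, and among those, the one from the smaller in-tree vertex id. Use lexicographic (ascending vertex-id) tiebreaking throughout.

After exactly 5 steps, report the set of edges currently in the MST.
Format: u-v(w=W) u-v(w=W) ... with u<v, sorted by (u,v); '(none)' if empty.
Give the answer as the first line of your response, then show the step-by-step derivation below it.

0-1(w=5) 0-3(w=1) 2-4(w=4) 3-5(w=2) 4-5(w=3)

step 1: add edge 0-3 (w=1); MST = {0-3(w=1)}
step 2: add edge 3-5 (w=2); MST = {0-3(w=1) 3-5(w=2)}
step 3: add edge 4-5 (w=3); MST = {0-3(w=1) 3-5(w=2) 4-5(w=3)}
step 4: add edge 2-4 (w=4); MST = {0-3(w=1) 2-4(w=4) 3-5(w=2) 4-5(w=3)}
step 5: add edge 0-1 (w=5); MST = {0-1(w=5) 0-3(w=1) 2-4(w=4) 3-5(w=2) 4-5(w=3)}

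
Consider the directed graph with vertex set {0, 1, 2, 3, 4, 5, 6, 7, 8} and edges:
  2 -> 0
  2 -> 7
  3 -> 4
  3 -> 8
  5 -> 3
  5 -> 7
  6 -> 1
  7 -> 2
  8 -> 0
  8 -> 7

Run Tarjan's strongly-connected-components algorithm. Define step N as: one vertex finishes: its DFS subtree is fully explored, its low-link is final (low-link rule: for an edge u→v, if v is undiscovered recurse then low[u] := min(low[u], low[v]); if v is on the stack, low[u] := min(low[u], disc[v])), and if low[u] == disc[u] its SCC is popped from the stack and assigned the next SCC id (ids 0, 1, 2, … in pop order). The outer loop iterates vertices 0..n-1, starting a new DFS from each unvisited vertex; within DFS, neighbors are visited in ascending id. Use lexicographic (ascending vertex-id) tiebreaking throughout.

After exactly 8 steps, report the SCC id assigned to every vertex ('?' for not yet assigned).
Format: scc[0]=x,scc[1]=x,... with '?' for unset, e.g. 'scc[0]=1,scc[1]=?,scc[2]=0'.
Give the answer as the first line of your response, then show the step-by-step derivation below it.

scc[0]=0,scc[1]=1,scc[2]=2,scc[3]=5,scc[4]=3,scc[5]=6,scc[6]=?,scc[7]=2,scc[8]=4

step 1: low=(low[0]=0,low[1]=?,low[2]=?,low[3]=?,low[4]=?,low[5]=?,low[6]=?,low[7]=?,low[8]=?); scc=(scc[0]=0,scc[1]=?,scc[2]=?,scc[3]=?,scc[4]=?,scc[5]=?,scc[6]=?,scc[7]=?,scc[8]=?)
step 2: low=(low[0]=0,low[1]=1,low[2]=?,low[3]=?,low[4]=?,low[5]=?,low[6]=?,low[7]=?,low[8]=?); scc=(scc[0]=0,scc[1]=1,scc[2]=?,scc[3]=?,scc[4]=?,scc[5]=?,scc[6]=?,scc[7]=?,scc[8]=?)
step 3: low=(low[0]=0,low[1]=1,low[2]=2,low[3]=?,low[4]=?,low[5]=?,low[6]=?,low[7]=2,low[8]=?); scc=(scc[0]=0,scc[1]=1,scc[2]=?,scc[3]=?,scc[4]=?,scc[5]=?,scc[6]=?,scc[7]=?,scc[8]=?)
step 4: low=(low[0]=0,low[1]=1,low[2]=2,low[3]=?,low[4]=?,low[5]=?,low[6]=?,low[7]=2,low[8]=?); scc=(scc[0]=0,scc[1]=1,scc[2]=2,scc[3]=?,scc[4]=?,scc[5]=?,scc[6]=?,scc[7]=2,scc[8]=?)
step 5: low=(low[0]=0,low[1]=1,low[2]=2,low[3]=4,low[4]=5,low[5]=?,low[6]=?,low[7]=2,low[8]=?); scc=(scc[0]=0,scc[1]=1,scc[2]=2,scc[3]=?,scc[4]=3,scc[5]=?,scc[6]=?,scc[7]=2,scc[8]=?)
step 6: low=(low[0]=0,low[1]=1,low[2]=2,low[3]=4,low[4]=5,low[5]=?,low[6]=?,low[7]=2,low[8]=6); scc=(scc[0]=0,scc[1]=1,scc[2]=2,scc[3]=?,scc[4]=3,scc[5]=?,scc[6]=?,scc[7]=2,scc[8]=4)
step 7: low=(low[0]=0,low[1]=1,low[2]=2,low[3]=4,low[4]=5,low[5]=?,low[6]=?,low[7]=2,low[8]=6); scc=(scc[0]=0,scc[1]=1,scc[2]=2,scc[3]=5,scc[4]=3,scc[5]=?,scc[6]=?,scc[7]=2,scc[8]=4)
step 8: low=(low[0]=0,low[1]=1,low[2]=2,low[3]=4,low[4]=5,low[5]=7,low[6]=?,low[7]=2,low[8]=6); scc=(scc[0]=0,scc[1]=1,scc[2]=2,scc[3]=5,scc[4]=3,scc[5]=6,scc[6]=?,scc[7]=2,scc[8]=4)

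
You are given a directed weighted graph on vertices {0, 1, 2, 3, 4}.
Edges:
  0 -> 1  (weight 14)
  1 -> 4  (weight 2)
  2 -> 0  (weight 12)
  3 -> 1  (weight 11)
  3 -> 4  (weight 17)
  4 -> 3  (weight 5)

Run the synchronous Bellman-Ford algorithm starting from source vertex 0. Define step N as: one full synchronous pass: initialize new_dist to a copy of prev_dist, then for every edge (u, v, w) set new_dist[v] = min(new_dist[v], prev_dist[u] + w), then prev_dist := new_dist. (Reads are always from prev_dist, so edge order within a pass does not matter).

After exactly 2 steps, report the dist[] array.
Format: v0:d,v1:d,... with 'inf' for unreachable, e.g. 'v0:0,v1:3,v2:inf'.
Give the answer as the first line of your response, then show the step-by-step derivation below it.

v0:0,v1:14,v2:inf,v3:inf,v4:16

step 1: dist = v0:0,v1:14,v2:inf,v3:inf,v4:inf
step 2: dist = v0:0,v1:14,v2:inf,v3:inf,v4:16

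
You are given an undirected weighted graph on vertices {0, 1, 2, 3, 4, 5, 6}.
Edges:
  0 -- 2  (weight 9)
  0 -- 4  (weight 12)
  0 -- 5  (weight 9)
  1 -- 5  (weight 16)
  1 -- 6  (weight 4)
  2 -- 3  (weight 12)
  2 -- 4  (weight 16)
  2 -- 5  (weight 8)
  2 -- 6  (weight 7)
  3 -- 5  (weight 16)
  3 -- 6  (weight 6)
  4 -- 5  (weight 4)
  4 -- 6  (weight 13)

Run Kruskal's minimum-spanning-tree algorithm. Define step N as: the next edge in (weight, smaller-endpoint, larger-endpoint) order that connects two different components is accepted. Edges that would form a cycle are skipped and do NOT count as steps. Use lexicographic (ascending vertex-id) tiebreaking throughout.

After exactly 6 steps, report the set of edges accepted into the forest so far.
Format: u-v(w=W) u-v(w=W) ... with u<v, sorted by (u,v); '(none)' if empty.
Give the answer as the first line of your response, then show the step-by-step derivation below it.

0-2(w=9) 1-6(w=4) 2-5(w=8) 2-6(w=7) 3-6(w=6) 4-5(w=4)

step 1: add edge 1-6 (w=4); MST = {1-6(w=4)}
step 2: add edge 4-5 (w=4); MST = {1-6(w=4) 4-5(w=4)}
step 3: add edge 3-6 (w=6); MST = {1-6(w=4) 3-6(w=6) 4-5(w=4)}
step 4: add edge 2-6 (w=7); MST = {1-6(w=4) 2-6(w=7) 3-6(w=6) 4-5(w=4)}
step 5: add edge 2-5 (w=8); MST = {1-6(w=4) 2-5(w=8) 2-6(w=7) 3-6(w=6) 4-5(w=4)}
step 6: add edge 0-2 (w=9); MST = {0-2(w=9) 1-6(w=4) 2-5(w=8) 2-6(w=7) 3-6(w=6) 4-5(w=4)}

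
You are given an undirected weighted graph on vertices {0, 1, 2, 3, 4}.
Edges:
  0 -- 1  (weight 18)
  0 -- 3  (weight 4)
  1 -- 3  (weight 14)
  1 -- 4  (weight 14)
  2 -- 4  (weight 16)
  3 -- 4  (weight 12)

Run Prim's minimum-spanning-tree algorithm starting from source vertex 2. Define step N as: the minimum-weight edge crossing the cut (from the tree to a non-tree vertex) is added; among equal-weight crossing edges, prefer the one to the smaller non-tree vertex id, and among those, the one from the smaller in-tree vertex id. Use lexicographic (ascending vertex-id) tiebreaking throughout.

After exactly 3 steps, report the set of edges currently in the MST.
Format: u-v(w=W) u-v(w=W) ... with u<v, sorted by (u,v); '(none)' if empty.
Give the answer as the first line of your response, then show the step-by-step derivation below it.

0-3(w=4) 2-4(w=16) 3-4(w=12)

step 1: add edge 2-4 (w=16); MST = {2-4(w=16)}
step 2: add edge 3-4 (w=12); MST = {2-4(w=16) 3-4(w=12)}
step 3: add edge 0-3 (w=4); MST = {0-3(w=4) 2-4(w=16) 3-4(w=12)}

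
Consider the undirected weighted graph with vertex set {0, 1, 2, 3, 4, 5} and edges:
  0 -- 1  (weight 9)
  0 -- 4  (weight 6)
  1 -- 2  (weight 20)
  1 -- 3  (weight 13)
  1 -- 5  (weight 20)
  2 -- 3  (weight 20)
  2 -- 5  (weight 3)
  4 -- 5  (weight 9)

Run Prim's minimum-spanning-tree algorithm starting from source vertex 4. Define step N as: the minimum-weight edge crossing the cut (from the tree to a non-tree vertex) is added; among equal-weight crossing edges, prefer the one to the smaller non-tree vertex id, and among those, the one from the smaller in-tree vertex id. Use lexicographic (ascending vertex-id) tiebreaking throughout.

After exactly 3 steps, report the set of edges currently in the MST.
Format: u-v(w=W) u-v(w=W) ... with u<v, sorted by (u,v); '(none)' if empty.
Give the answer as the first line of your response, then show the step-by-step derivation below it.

0-1(w=9) 0-4(w=6) 4-5(w=9)

step 1: add edge 0-4 (w=6); MST = {0-4(w=6)}
step 2: add edge 0-1 (w=9); MST = {0-1(w=9) 0-4(w=6)}
step 3: add edge 4-5 (w=9); MST = {0-1(w=9) 0-4(w=6) 4-5(w=9)}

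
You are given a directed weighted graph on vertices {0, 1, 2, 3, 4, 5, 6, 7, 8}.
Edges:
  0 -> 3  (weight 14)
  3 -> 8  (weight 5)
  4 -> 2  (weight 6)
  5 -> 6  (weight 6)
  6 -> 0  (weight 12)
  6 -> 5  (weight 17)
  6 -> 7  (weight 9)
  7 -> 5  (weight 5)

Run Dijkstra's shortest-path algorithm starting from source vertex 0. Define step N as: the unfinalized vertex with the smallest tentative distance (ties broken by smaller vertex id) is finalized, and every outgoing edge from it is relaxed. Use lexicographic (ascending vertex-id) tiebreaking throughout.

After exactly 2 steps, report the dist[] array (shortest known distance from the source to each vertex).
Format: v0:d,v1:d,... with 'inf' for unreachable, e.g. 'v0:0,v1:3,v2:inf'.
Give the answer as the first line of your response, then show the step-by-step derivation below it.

v0:0,v1:inf,v2:inf,v3:14,v4:inf,v5:inf,v6:inf,v7:inf,v8:19

step 1: dist = v0:0,v1:inf,v2:inf,v3:14,v4:inf,v5:inf,v6:inf,v7:inf,v8:inf
step 2: dist = v0:0,v1:inf,v2:inf,v3:14,v4:inf,v5:inf,v6:inf,v7:inf,v8:19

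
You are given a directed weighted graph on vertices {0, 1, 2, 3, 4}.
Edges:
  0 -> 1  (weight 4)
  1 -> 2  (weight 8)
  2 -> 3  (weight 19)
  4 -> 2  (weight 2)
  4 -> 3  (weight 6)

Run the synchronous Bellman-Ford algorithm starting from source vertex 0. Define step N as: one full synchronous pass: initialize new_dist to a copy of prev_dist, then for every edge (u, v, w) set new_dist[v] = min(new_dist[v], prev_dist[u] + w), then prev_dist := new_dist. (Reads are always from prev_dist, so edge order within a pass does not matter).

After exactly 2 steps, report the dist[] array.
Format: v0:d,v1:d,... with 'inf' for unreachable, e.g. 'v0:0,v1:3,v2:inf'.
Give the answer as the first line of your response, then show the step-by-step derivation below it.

v0:0,v1:4,v2:12,v3:inf,v4:inf

step 1: dist = v0:0,v1:4,v2:inf,v3:inf,v4:inf
step 2: dist = v0:0,v1:4,v2:12,v3:inf,v4:inf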